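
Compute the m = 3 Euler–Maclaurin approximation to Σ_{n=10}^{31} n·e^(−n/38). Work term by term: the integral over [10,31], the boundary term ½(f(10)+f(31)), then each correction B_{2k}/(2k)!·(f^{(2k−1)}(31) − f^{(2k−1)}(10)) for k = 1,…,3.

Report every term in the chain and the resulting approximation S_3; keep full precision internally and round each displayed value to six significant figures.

∫_10^31 x·e^(−x/38) dx evaluates to 242.279.
Endpoint term: (f(10) + f(31))/2 = (7.68621 + 13.7110)/2 = 10.6986.
So far: 252.978.
Correction k=1: B_{2}/2! · (f^{(1)}(31) − f^{(1)}(10)) = 1/12 · (0.0814745 − 0.566352) = -0.0404065.
After k=1: 252.938.
Correction k=2: B_{4}/4! · (f^{(3)}(31) − f^{(3)}(10)) = −1/720 · (0.000669013 − 0.00145678) = 1.09412e-06.
After k=2: 252.938.
Correction k=3: B_{6}/6! · (f^{(5)}(31) − f^{(5)}(10)) = 1/30240 · (8.87537e-07 − 1.74609e-06) = -2.83913e-11.

S_3 ≈ 252.938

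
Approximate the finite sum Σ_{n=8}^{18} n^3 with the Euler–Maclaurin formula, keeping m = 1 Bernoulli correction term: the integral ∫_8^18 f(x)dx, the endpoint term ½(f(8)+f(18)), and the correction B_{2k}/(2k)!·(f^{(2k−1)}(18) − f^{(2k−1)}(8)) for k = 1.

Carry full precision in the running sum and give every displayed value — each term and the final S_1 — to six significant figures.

The integral term ∫_8^18 x^3 dx = 25220.0.
½[f(8) + f(18)] = ½[512.000 + 5832.00] = 3172.00.
So far: 28392.0.
k=1: B_{2}/(2)! × [f^{(1)}(18) − f^{(1)}(8)] = 1/12 × (972.000 − 192.000) = 65.0000.

S_1 ≈ 28457.0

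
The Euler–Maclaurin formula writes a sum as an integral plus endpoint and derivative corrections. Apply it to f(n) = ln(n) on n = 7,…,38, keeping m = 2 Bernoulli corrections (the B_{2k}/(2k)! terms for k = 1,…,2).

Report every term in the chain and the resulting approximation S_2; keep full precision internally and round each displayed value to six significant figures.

∫_7^38 ln(x) dx evaluates to 93.6069.
½[f(7) + f(38)] = ½[1.94591 + 3.63759] = 2.79175.
So far: 96.3987.
Order-1 term: 1/12 · (0.0263158 − 0.142857) = -0.00971178.
Partial sum through k=1: 96.3889.
Order-2 term: −1/720 · (3.64485e-05 − 0.00583090) = 8.04785e-06.

S_2 ≈ 96.3889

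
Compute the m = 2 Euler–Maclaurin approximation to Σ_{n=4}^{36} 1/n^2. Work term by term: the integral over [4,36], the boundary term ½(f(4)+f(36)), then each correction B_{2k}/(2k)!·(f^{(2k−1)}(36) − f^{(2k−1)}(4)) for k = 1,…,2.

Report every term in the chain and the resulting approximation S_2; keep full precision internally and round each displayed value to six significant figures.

S_2 ≈ 0.256426

Integral: ∫_4^36 1/x^2 dx = 0.222222.
Boundary: ½(f(4) + f(36)) = ½(0.0625000 + 0.000771605) = 0.0316358.
Running total after boundary: 0.253858.
Correction k=1: B_{2}/2! · (f^{(1)}(36) − f^{(1)}(4)) = 1/12 · (-4.28669e-05 − (-0.0312500)) = 0.00260059.
Partial sum through k=1: 0.256459.
Correction k=2: B_{4}/4! · (f^{(3)}(36) − f^{(3)}(4)) = −1/720 · (-3.96916e-07 − (-0.0234375)) = -3.25515e-05.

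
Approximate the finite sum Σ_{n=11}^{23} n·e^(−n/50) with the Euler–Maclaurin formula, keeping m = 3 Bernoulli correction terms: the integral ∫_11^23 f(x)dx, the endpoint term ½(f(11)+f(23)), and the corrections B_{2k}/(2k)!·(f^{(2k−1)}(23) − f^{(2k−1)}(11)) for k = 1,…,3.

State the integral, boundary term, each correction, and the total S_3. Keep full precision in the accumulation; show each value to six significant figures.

The integral term ∫_11^23 x·e^(−x/50) dx = 143.497.
Boundary: ½(f(11) + f(23)) = ½(8.82771 + 14.5195) = 11.6736.
Integral + boundary = 155.171.
Correction k=1: B_{2}/2! · (f^{(1)}(23) − f^{(1)}(11)) = 1/12 · (0.340893 − 0.625965) = -0.0237560.
Running total after k=1: 155.147.
Correction k=2: B_{4}/4! · (f^{(3)}(23) − f^{(3)}(11)) = −1/720 · (0.000641384 − 0.000892401) = 3.48634e-07.
Running total after k=2: 155.147.
Correction k=3: B_{6}/6! · (f^{(5)}(23) − f^{(5)}(11)) = 1/30240 · (4.58564e-07 − 6.13766e-07) = -5.13234e-12.

S_3 ≈ 155.147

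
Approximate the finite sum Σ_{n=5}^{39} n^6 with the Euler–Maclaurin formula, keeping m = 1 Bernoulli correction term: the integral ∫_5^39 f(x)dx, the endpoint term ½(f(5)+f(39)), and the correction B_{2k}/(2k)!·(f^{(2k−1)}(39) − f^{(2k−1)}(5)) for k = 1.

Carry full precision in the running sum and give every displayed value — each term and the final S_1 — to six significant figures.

S_1 ≈ 2.14089e+10

∫_5^39 x^6 dx evaluates to 1.96044e+10.
Endpoint term: (f(5) + f(39))/2 = (15625.0 + 3.51874e+09)/2 = 1.75938e+09.
Running total after boundary: 2.13638e+10.
Correction k=1: B_{2}/2! · (f^{(1)}(39) − f^{(1)}(5)) = 1/12 · (5.41345e+08 − 18750.0) = 4.51105e+07.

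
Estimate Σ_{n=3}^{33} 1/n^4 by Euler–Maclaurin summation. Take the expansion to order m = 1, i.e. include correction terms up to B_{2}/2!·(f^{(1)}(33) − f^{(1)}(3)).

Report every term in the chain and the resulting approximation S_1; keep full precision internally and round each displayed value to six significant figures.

Integral: ∫_3^33 1/x^4 dx = 0.0123364.
Boundary: ½(f(3) + f(33)) = ½(0.0123457 + 8.43226e-07) = 0.00617326.
Running total after boundary: 0.0185097.
Correction k=1: B_{2}/2! · (f^{(1)}(33) − f^{(1)}(3)) = 1/12 · (-1.02209e-07 − (-0.0164609)) = 0.00137173.

S_1 ≈ 0.0198814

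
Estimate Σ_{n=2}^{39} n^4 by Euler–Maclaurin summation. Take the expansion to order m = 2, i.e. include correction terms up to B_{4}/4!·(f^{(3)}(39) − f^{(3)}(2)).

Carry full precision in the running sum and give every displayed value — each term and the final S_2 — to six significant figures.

S_2 ≈ 1.92213e+07

The integral term ∫_2^39 x^4 dx = 1.80448e+07.
½[f(2) + f(39)] = ½[16.0000 + 2.31344e+06] = 1.15673e+06.
Integral + boundary = 1.92016e+07.
k=1: B_{2}/(2)! × [f^{(1)}(39) − f^{(1)}(2)] = 1/12 × (237276 − 32.0000) = 19770.3.
After k=1: 1.92213e+07.
k=2: B_{4}/(4)! × [f^{(3)}(39) − f^{(3)}(2)] = −1/720 × (936.000 − 48.0000) = -1.23333.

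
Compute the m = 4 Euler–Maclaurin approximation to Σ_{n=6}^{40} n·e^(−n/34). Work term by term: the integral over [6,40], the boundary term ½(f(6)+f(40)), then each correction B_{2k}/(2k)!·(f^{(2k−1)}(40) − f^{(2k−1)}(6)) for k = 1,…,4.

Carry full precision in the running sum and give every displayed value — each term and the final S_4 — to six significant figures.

The integral term ∫_6^40 x·e^(−x/34) dx = 364.137.
Boundary: ½(f(6) + f(40)) = ½(5.02934 + 12.3346) = 8.68197.
Running total after boundary: 372.819.
k=1: B_{2}/(2)! × [f^{(1)}(40) − f^{(1)}(6)] = 1/12 × (-0.0544174 − 0.690302) = -0.0620599.
Running total after k=1: 372.757.
k=2: B_{4}/(4)! × [f^{(3)}(40) − f^{(3)}(6)] = −1/720 × (0.000486430 − 0.00204736) = 2.16796e-06.
Running total after k=2: 372.757.
k=3: B_{6}/(6)! × [f^{(5)}(40) − f^{(5)}(6)] = 1/30240 × (8.82296e-07 − 3.02558e-06) = -7.08759e-11.
Running total after k=3: 372.757.
k=4: B_{8}/(8)! × [f^{(7)}(40) − f^{(7)}(6)] = −1/1209600 × (1.16246e-09 − 3.70250e-09) = 2.09990e-15.

S_4 ≈ 372.757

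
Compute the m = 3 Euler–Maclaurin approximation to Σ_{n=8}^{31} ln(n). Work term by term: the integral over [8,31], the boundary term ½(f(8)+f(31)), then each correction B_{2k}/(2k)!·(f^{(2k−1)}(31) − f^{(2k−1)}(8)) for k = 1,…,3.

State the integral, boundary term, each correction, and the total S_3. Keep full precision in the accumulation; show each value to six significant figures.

Integral: ∫_8^31 ln(x) dx = 66.8181.
½[f(8) + f(31)] = ½[2.07944 + 3.43399] = 2.75671.
So far: 69.5748.
k=1: B_{2}/(2)! × [f^{(1)}(31) − f^{(1)}(8)] = 1/12 × (0.0322581 − 0.125000) = -0.00772849.
After k=1: 69.5671.
k=2: B_{4}/(4)! × [f^{(3)}(31) − f^{(3)}(8)] = −1/720 × (6.71344e-05 − 0.00390625) = 5.33211e-06.
After k=2: 69.5671.
k=3: B_{6}/(6)! × [f^{(5)}(31) − f^{(5)}(8)] = 1/30240 × (8.38306e-07 − 0.000732422) = -2.41926e-08.

S_3 ≈ 69.5671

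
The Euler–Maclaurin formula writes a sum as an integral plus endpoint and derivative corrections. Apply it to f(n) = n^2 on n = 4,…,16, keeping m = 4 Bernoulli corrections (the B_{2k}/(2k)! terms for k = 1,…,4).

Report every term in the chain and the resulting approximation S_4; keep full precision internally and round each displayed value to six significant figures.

The integral term ∫_4^16 x^2 dx = 1344.00.
Endpoint term: (f(4) + f(16))/2 = (16.0000 + 256.000)/2 = 136.000.
So far: 1480.00.
Order-1 term: 1/12 · (32.0000 − 8.00000) = 2.00000.
Running total after k=1: 1482.00.
Order-2 term: −1/720 · (0.00000 − 0.00000) = 0.00000.
Running total after k=2: 1482.00.
Order-3 term: 1/30240 · (0.00000 − 0.00000) = 0.00000.
Running total after k=3: 1482.00.
Order-4 term: −1/1209600 · (0.00000 − 0.00000) = 0.00000.

S_4 ≈ 1482.00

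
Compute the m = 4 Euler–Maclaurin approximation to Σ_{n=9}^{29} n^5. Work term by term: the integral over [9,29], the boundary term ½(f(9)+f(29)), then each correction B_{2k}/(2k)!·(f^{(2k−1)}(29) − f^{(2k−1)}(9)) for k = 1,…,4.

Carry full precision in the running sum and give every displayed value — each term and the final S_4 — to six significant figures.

The integral term ∫_9^29 x^5 dx = 9.90486e+07.
½[f(9) + f(29)] = ½[59049.0 + 2.05111e+07] = 1.02851e+07.
Integral + boundary = 1.09334e+08.
k=1: B_{2}/(2)! × [f^{(1)}(29) − f^{(1)}(9)] = 1/12 × (3.53640e+06 − 32805.0) = 291967.
Running total after k=1: 1.09626e+08.
k=2: B_{4}/(4)! × [f^{(3)}(29) − f^{(3)}(9)] = −1/720 × (50460.0 − 4860.00) = -63.3333.
Running total after k=2: 1.09626e+08.
k=3: B_{6}/(6)! × [f^{(5)}(29) − f^{(5)}(9)] = 1/30240 × (120.000 − 120.000) = 0.00000.
Running total after k=3: 1.09626e+08.
k=4: B_{8}/(8)! × [f^{(7)}(29) − f^{(7)}(9)] = −1/1209600 × (0.00000 − 0.00000) = 0.00000.

S_4 ≈ 1.09626e+08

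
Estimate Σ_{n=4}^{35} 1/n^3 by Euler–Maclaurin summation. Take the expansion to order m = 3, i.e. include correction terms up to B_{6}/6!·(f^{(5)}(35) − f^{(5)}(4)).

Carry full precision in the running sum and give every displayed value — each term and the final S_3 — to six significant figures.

Integral: ∫_4^35 1/x^3 dx = 0.0308418.
½[f(4) + f(35)] = ½[0.0156250 + 2.33236e-05] = 0.00782416.
Running total after boundary: 0.0386660.
k=1: B_{2}/(2)! × [f^{(1)}(35) − f^{(1)}(4)] = 1/12 × (-1.99917e-06 − (-0.0117188)) = 0.000976396.
Running total after k=1: 0.0396424.
k=2: B_{4}/(4)! × [f^{(3)}(35) − f^{(3)}(4)] = −1/720 × (-3.26395e-08 − (-0.0146484)) = -2.03450e-05.
Running total after k=2: 0.0396220.
k=3: B_{6}/(6)! × [f^{(5)}(35) − f^{(5)}(4)] = 1/30240 × (-1.11907e-09 − (-0.0384521)) = 1.27157e-06.

S_3 ≈ 0.0396233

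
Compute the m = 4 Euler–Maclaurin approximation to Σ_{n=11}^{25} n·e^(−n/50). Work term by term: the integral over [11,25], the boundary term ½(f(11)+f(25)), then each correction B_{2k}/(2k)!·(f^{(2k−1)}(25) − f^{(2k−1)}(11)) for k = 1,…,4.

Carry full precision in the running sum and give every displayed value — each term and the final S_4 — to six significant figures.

The integral term ∫_11^25 x·e^(−x/50) dx = 173.192.
Endpoint term: (f(11) + f(25))/2 = (8.82771 + 15.1633)/2 = 11.9955.
Integral + boundary = 185.188.
k=1: B_{2}/(2)! × [f^{(1)}(25) − f^{(1)}(11)] = 1/12 × (0.303265 − 0.625965) = -0.0268916.
Running total after k=1: 185.161.
k=2: B_{4}/(4)! × [f^{(3)}(25) − f^{(3)}(11)] = −1/720 × (0.000606531 − 0.000892401) = 3.97042e-07.
Running total after k=2: 185.161.
k=3: B_{6}/(6)! × [f^{(5)}(25) − f^{(5)}(11)] = 1/30240 × (4.36702e-07 − 6.13766e-07) = -5.85530e-12.
Running total after k=3: 185.161.
k=4: B_{8}/(8)! × [f^{(7)}(25) − f^{(7)}(11)] = −1/1209600 × (2.52317e-10 − 3.48229e-10) = 7.92925e-17.

S_4 ≈ 185.161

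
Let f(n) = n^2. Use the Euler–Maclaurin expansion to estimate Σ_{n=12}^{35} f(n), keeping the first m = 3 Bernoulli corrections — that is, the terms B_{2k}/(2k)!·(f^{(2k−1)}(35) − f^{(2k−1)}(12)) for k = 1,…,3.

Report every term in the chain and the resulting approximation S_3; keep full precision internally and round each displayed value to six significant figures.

S_3 ≈ 14404.0

∫_12^35 x^2 dx evaluates to 13715.7.
Endpoint term: (f(12) + f(35))/2 = (144.000 + 1225.00)/2 = 684.500.
So far: 14400.2.
Correction k=1: B_{2}/2! · (f^{(1)}(35) − f^{(1)}(12)) = 1/12 · (70.0000 − 24.0000) = 3.83333.
Running total after k=1: 14404.0.
Correction k=2: B_{4}/4! · (f^{(3)}(35) − f^{(3)}(12)) = −1/720 · (0.00000 − 0.00000) = 0.00000.
Running total after k=2: 14404.0.
Correction k=3: B_{6}/6! · (f^{(5)}(35) − f^{(5)}(12)) = 1/30240 · (0.00000 − 0.00000) = 0.00000.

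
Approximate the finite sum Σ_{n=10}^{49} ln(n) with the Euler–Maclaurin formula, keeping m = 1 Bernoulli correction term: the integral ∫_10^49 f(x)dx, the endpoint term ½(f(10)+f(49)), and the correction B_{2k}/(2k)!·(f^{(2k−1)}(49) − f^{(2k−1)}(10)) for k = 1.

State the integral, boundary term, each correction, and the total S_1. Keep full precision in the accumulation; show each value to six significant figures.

∫_10^49 ln(x) dx evaluates to 128.673.
Endpoint term: (f(10) + f(49))/2 = (2.30259 + 3.89182)/2 = 3.09720.
Running total after boundary: 131.771.
k=1: B_{2}/(2)! × [f^{(1)}(49) − f^{(1)}(10)] = 1/12 × (0.0204082 − 0.100000) = -0.00663265.

S_1 ≈ 131.764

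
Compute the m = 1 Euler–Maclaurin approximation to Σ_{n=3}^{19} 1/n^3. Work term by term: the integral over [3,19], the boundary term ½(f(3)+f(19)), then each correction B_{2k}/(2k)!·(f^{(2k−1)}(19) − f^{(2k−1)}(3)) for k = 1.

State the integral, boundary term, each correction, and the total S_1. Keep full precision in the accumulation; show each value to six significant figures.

Integral: ∫_3^19 1/x^3 dx = 0.0541705.
Boundary: ½(f(3) + f(19)) = ½(0.0370370 + 0.000145794) = 0.0185914.
Integral + boundary = 0.0727619.
Order-1 term: 1/12 · (-2.30201e-05 − (-0.0370370)) = 0.00308450.

S_1 ≈ 0.0758464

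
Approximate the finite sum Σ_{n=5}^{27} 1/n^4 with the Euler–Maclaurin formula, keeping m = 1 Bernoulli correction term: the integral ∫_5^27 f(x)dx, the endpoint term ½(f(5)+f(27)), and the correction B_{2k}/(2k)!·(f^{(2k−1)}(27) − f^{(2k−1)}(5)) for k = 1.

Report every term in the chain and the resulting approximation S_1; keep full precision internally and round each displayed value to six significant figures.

The integral term ∫_5^27 1/x^4 dx = 0.00264973.
½[f(5) + f(27)] = ½[0.00160000 + 1.88168e-06] = 0.000800941.
So far: 0.00345067.
k=1: B_{2}/(2)! × [f^{(1)}(27) − f^{(1)}(5)] = 1/12 × (-2.78767e-07 − (-0.00128000)) = 0.000106643.

S_1 ≈ 0.00355732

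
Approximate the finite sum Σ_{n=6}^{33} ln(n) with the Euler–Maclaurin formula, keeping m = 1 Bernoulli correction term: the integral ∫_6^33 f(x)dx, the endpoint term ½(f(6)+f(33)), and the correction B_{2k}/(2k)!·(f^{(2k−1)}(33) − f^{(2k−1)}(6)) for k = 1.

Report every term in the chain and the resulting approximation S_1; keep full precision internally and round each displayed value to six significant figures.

The integral term ∫_6^33 ln(x) dx = 77.6342.
½[f(6) + f(33)] = ½[1.79176 + 3.49651] = 2.64413.
So far: 80.2783.
Correction k=1: B_{2}/2! · (f^{(1)}(33) − f^{(1)}(6)) = 1/12 · (0.0303030 − 0.166667) = -0.0113636.

S_1 ≈ 80.2670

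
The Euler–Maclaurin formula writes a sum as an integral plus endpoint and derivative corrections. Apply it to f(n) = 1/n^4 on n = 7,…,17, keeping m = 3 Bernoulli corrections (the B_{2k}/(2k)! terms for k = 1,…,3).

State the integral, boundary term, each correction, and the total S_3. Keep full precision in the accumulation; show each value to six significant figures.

Integral: ∫_7^17 1/x^4 dx = 0.000903970.
Boundary: ½(f(7) + f(17)) = ½(0.000416493 + 1.19730e-05) = 0.000214233.
So far: 0.00111820.
k=1: B_{2}/(2)! × [f^{(1)}(17) − f^{(1)}(7)] = 1/12 × (-2.81719e-06 − (-0.000237996)) = 1.95982e-05.
After k=1: 0.00113780.
k=2: B_{4}/(4)! × [f^{(3)}(17) − f^{(3)}(7)] = −1/720 × (-2.92441e-07 − (-0.000145712)) = -2.01971e-07.
After k=2: 0.00113760.
k=3: B_{6}/(6)! × [f^{(5)}(17) − f^{(5)}(7)] = 1/30240 × (-5.66668e-08 − (-0.000166528)) = 5.50500e-09.

S_3 ≈ 0.00113760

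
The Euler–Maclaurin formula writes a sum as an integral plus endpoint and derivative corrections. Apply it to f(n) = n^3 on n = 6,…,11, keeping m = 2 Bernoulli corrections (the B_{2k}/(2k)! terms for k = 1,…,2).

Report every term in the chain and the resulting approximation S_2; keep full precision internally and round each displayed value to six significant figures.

S_2 ≈ 4131.00

∫_6^11 x^3 dx evaluates to 3336.25.
Endpoint term: (f(6) + f(11))/2 = (216.000 + 1331.00)/2 = 773.500.
Integral + boundary = 4109.75.
Correction k=1: B_{2}/2! · (f^{(1)}(11) − f^{(1)}(6)) = 1/12 · (363.000 − 108.000) = 21.2500.
Running total after k=1: 4131.00.
Correction k=2: B_{4}/4! · (f^{(3)}(11) − f^{(3)}(6)) = −1/720 · (6.00000 − 6.00000) = 0.00000.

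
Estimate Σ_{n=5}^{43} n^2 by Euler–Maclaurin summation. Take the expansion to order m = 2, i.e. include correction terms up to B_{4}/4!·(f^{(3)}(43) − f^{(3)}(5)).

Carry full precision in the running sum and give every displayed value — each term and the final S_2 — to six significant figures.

S_2 ≈ 27404.0

Integral: ∫_5^43 x^2 dx = 26460.7.
½[f(5) + f(43)] = ½[25.0000 + 1849.00] = 937.000.
Running total after boundary: 27397.7.
k=1: B_{2}/(2)! × [f^{(1)}(43) − f^{(1)}(5)] = 1/12 × (86.0000 − 10.0000) = 6.33333.
Running total after k=1: 27404.0.
k=2: B_{4}/(4)! × [f^{(3)}(43) − f^{(3)}(5)] = −1/720 × (0.00000 − 0.00000) = 0.00000.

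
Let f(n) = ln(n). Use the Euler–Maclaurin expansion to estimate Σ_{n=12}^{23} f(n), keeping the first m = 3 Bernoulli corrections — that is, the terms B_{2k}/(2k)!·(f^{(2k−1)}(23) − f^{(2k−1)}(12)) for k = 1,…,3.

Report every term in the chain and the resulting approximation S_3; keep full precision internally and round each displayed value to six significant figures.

The integral term ∫_12^23 ln(x) dx = 31.2975.
Boundary: ½(f(12) + f(23)) = ½(2.48491 + 3.13549) = 2.81020.
So far: 34.1077.
k=1: B_{2}/(2)! × [f^{(1)}(23) − f^{(1)}(12)] = 1/12 × (0.0434783 − 0.0833333) = -0.00332126.
After k=1: 34.1044.
k=2: B_{4}/(4)! × [f^{(3)}(23) − f^{(3)}(12)] = −1/720 × (0.000164379 − 0.00115741) = 1.37921e-06.
After k=2: 34.1044.
k=3: B_{6}/(6)! × [f^{(5)}(23) − f^{(5)}(12)] = 1/30240 × (3.72883e-06 − 9.64506e-05) = -3.06620e-09.

S_3 ≈ 34.1044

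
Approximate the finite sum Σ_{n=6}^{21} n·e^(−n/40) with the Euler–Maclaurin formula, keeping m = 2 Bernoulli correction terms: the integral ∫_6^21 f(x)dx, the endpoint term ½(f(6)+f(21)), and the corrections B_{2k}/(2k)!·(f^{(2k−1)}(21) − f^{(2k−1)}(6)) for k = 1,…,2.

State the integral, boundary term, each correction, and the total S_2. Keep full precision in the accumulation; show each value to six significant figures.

S_2 ≈ 149.063

The integral term ∫_6^21 x·e^(−x/40) dx = 140.308.
Boundary: ½(f(6) + f(21)) = ½(5.16425 + 12.4227) = 8.79346.
Integral + boundary = 149.101.
Correction k=1: B_{2}/2! · (f^{(1)}(21) − f^{(1)}(6)) = 1/12 · (0.280989 − 0.731602) = -0.0375511.
Running total after k=1: 149.063.
Correction k=2: B_{4}/4! · (f^{(3)}(21) − f^{(3)}(6)) = −1/720 · (0.000915062 − 0.00153314) = 8.58436e-07.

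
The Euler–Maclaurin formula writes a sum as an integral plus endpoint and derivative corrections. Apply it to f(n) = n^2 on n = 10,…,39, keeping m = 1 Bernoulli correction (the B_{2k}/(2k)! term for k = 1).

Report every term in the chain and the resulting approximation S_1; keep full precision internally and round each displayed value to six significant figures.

S_1 ≈ 20255.0

The integral term ∫_10^39 x^2 dx = 19439.7.
Endpoint term: (f(10) + f(39))/2 = (100.000 + 1521.00)/2 = 810.500.
So far: 20250.2.
Order-1 term: 1/12 · (78.0000 − 20.0000) = 4.83333.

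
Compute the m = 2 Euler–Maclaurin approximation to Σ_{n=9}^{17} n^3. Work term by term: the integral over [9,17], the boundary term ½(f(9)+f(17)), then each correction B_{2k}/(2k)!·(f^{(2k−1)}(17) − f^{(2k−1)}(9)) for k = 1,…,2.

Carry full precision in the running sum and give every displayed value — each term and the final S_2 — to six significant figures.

S_2 ≈ 22113.0

The integral term ∫_9^17 x^3 dx = 19240.0.
Endpoint term: (f(9) + f(17))/2 = (729.000 + 4913.00)/2 = 2821.00.
So far: 22061.0.
Order-1 term: 1/12 · (867.000 − 243.000) = 52.0000.
Running total after k=1: 22113.0.
Order-2 term: −1/720 · (6.00000 − 6.00000) = 0.00000.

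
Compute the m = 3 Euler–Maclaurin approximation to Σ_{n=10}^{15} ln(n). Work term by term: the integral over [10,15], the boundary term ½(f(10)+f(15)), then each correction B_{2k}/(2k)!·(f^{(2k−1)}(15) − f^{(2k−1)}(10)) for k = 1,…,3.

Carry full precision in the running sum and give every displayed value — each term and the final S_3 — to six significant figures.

Integral: ∫_10^15 ln(x) dx = 12.5949.
Endpoint term: (f(10) + f(15))/2 = (2.30259 + 2.70805)/2 = 2.50532.
Integral + boundary = 15.1002.
k=1: B_{2}/(2)! × [f^{(1)}(15) − f^{(1)}(10)] = 1/12 × (0.0666667 − 0.100000) = -0.00277778.
After k=1: 15.0974.
k=2: B_{4}/(4)! × [f^{(3)}(15) − f^{(3)}(10)] = −1/720 × (0.000592593 − 0.00200000) = 1.95473e-06.
After k=2: 15.0974.
k=3: B_{6}/(6)! × [f^{(5)}(15) − f^{(5)}(10)] = 1/30240 × (3.16049e-05 − 0.000240000) = -6.89137e-09.

S_3 ≈ 15.0974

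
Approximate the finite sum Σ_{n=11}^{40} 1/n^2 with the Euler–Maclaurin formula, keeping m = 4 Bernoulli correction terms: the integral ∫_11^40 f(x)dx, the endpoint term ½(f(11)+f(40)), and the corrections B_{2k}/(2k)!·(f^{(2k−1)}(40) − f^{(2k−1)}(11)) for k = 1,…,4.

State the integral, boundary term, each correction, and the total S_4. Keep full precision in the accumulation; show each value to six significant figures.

S_4 ≈ 0.0704762

∫_11^40 1/x^2 dx evaluates to 0.0659091.
Endpoint term: (f(11) + f(40))/2 = (0.00826446 + 0.000625000)/2 = 0.00444473.
Running total after boundary: 0.0703538.
Correction k=1: B_{2}/2! · (f^{(1)}(40) − f^{(1)}(11)) = 1/12 · (-3.12500e-05 − (-0.00150263)) = 0.000122615.
Partial sum through k=1: 0.0704764.
Correction k=2: B_{4}/4! · (f^{(3)}(40) − f^{(3)}(11)) = −1/720 · (-2.34375e-07 − (-0.000149021)) = -2.06648e-07.
Partial sum through k=2: 0.0704762.
Correction k=3: B_{6}/6! · (f^{(5)}(40) − f^{(5)}(11)) = 1/30240 · (-4.39453e-09 − (-3.69474e-05)) = 1.22166e-09.
Partial sum through k=3: 0.0704762.
Correction k=4: B_{8}/8! · (f^{(7)}(40) − f^{(7)}(11)) = −1/1209600 · (-1.53809e-10 − (-1.70996e-05)) = -1.41365e-11.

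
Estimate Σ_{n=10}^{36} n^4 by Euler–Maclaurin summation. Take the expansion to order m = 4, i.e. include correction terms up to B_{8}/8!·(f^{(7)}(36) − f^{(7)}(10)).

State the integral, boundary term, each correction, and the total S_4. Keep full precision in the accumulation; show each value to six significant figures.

S_4 ≈ 1.29333e+07

The integral term ∫_10^36 x^4 dx = 1.20732e+07.
Boundary: ½(f(10) + f(36)) = ½(10000.0 + 1.67962e+06) = 844808.
So far: 1.29180e+07.
k=1: B_{2}/(2)! × [f^{(1)}(36) − f^{(1)}(10)] = 1/12 × (186624 − 4000.00) = 15218.7.
Running total after k=1: 1.29333e+07.
k=2: B_{4}/(4)! × [f^{(3)}(36) − f^{(3)}(10)] = −1/720 × (864.000 − 240.000) = -0.866667.
Running total after k=2: 1.29333e+07.
k=3: B_{6}/(6)! × [f^{(5)}(36) − f^{(5)}(10)] = 1/30240 × (0.00000 − 0.00000) = 0.00000.
Running total after k=3: 1.29333e+07.
k=4: B_{8}/(8)! × [f^{(7)}(36) − f^{(7)}(10)] = −1/1209600 × (0.00000 − 0.00000) = 0.00000.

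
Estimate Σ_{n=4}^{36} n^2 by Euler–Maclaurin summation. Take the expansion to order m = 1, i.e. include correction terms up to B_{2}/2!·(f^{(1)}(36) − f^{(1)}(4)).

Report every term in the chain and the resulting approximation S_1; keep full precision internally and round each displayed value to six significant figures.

∫_4^36 x^2 dx evaluates to 15530.7.
Boundary: ½(f(4) + f(36)) = ½(16.0000 + 1296.00) = 656.000.
Integral + boundary = 16186.7.
k=1: B_{2}/(2)! × [f^{(1)}(36) − f^{(1)}(4)] = 1/12 × (72.0000 − 8.00000) = 5.33333.

S_1 ≈ 16192.0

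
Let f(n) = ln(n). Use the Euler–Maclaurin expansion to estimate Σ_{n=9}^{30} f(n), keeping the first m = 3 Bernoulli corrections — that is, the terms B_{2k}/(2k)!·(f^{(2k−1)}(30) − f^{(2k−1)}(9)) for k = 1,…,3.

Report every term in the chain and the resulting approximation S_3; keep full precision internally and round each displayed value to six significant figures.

∫_9^30 ln(x) dx evaluates to 61.2609.
Boundary: ½(f(9) + f(30)) = ½(2.19722 + 3.40120) = 2.79921.
So far: 64.0601.
k=1: B_{2}/(2)! × [f^{(1)}(30) − f^{(1)}(9)] = 1/12 × (0.0333333 − 0.111111) = -0.00648148.
Running total after k=1: 64.0536.
k=2: B_{4}/(4)! × [f^{(3)}(30) − f^{(3)}(9)] = −1/720 × (7.40741e-05 − 0.00274348) = 3.70751e-06.
Running total after k=2: 64.0536.
k=3: B_{6}/(6)! × [f^{(5)}(30) − f^{(5)}(9)] = 1/30240 × (9.87654e-07 − 0.000406442) = -1.34079e-08.

S_3 ≈ 64.0536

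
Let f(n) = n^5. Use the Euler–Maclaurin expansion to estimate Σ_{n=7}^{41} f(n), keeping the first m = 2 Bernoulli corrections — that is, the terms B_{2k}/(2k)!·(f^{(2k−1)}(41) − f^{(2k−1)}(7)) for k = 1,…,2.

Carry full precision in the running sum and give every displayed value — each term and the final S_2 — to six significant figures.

S_2 ≈ 8.50777e+08

Integral: ∫_7^41 x^5 dx = 7.91664e+08.
Boundary: ½(f(7) + f(41)) = ½(16807.0 + 1.15856e+08) = 5.79365e+07.
So far: 8.49601e+08.
Order-1 term: 1/12 · (1.41288e+07 − 12005.0) = 1.17640e+06.
Partial sum through k=1: 8.50777e+08.
Order-2 term: −1/720 · (100860 − 2940.00) = -136.000.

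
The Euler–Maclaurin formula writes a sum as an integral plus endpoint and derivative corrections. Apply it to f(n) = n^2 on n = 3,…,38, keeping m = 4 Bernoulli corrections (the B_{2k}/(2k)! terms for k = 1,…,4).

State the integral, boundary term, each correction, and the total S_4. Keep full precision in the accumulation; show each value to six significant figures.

S_4 ≈ 19014.0

The integral term ∫_3^38 x^2 dx = 18281.7.
½[f(3) + f(38)] = ½[9.00000 + 1444.00] = 726.500.
Running total after boundary: 19008.2.
Correction k=1: B_{2}/2! · (f^{(1)}(38) − f^{(1)}(3)) = 1/12 · (76.0000 − 6.00000) = 5.83333.
After k=1: 19014.0.
Correction k=2: B_{4}/4! · (f^{(3)}(38) − f^{(3)}(3)) = −1/720 · (0.00000 − 0.00000) = 0.00000.
After k=2: 19014.0.
Correction k=3: B_{6}/6! · (f^{(5)}(38) − f^{(5)}(3)) = 1/30240 · (0.00000 − 0.00000) = 0.00000.
After k=3: 19014.0.
Correction k=4: B_{8}/8! · (f^{(7)}(38) − f^{(7)}(3)) = −1/1209600 · (0.00000 − 0.00000) = 0.00000.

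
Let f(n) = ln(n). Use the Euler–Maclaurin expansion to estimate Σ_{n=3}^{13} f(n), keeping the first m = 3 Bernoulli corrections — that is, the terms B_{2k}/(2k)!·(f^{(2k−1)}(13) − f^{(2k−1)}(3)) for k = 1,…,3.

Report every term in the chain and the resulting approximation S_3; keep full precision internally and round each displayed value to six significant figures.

The integral term ∫_3^13 ln(x) dx = 20.0485.
Boundary: ½(f(3) + f(13)) = ½(1.09861 + 2.56495) = 1.83178.
So far: 21.8803.
Order-1 term: 1/12 · (0.0769231 − 0.333333) = -0.0213675.
After k=1: 21.8589.
Order-2 term: −1/720 · (0.000910332 − 0.0740741) = 0.000101616.
After k=2: 21.8590.
Order-3 term: 1/30240 · (6.46390e-05 − 0.0987654) = -3.26392e-06.

S_3 ≈ 21.8590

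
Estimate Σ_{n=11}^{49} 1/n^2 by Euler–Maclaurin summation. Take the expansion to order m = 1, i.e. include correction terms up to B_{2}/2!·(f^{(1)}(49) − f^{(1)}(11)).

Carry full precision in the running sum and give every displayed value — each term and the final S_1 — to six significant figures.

Integral: ∫_11^49 1/x^2 dx = 0.0705009.
Boundary: ½(f(11) + f(49)) = ½(0.00826446 + 0.000416493) = 0.00434048.
Running total after boundary: 0.0748414.
Order-1 term: 1/12 · (-1.69997e-05 − (-0.00150263)) = 0.000123802.

S_1 ≈ 0.0749652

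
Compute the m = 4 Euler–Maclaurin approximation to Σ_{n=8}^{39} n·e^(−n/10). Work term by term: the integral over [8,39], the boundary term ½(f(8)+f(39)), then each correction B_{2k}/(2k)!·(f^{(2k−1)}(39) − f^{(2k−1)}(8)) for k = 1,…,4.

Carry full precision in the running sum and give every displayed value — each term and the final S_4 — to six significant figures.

S_4 ≈ 73.1403

The integral term ∫_8^39 x·e^(−x/10) dx = 70.9607.
Boundary: ½(f(8) + f(39)) = ½(3.59463 + 0.789435) = 2.19203.
Integral + boundary = 73.1527.
k=1: B_{2}/(2)! × [f^{(1)}(39) − f^{(1)}(8)] = 1/12 × (-0.0587015 − 0.0898658) = -0.0123806.
Running total after k=1: 73.1403.
k=2: B_{4}/(4)! × [f^{(3)}(39) − f^{(3)}(8)] = −1/720 × (-0.000182177 − 0.00988524) = 1.39825e-05.
Running total after k=2: 73.1403.
k=3: B_{6}/(6)! × [f^{(5)}(39) − f^{(5)}(8)] = 1/30240 × (2.22661e-06 − 0.000188718) = -6.16705e-09.
Running total after k=3: 73.1403.
k=4: B_{8}/(8)! × [f^{(7)}(39) − f^{(7)}(8)] = −1/1209600 × (6.27499e-08 − 2.78584e-06) = 2.25123e-12.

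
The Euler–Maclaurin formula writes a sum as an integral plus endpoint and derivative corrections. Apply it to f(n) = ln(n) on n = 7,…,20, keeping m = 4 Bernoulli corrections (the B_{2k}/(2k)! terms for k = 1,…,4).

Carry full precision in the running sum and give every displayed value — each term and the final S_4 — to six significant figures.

S_4 ≈ 35.7564

The integral term ∫_7^20 ln(x) dx = 33.2933.
½[f(7) + f(20)] = ½[1.94591 + 2.99573] = 2.47082.
Running total after boundary: 35.7641.
Order-1 term: 1/12 · (0.0500000 − 0.142857) = -0.00773810.
After k=1: 35.7564.
Order-2 term: −1/720 · (0.000250000 − 0.00583090) = 7.75126e-06.
After k=2: 35.7564.
Order-3 term: 1/30240 · (7.50000e-06 − 0.00142798) = -4.69734e-08.
After k=3: 35.7564.
Order-4 term: −1/1209600 · (5.62500e-07 − 0.000874271) = 7.22312e-10.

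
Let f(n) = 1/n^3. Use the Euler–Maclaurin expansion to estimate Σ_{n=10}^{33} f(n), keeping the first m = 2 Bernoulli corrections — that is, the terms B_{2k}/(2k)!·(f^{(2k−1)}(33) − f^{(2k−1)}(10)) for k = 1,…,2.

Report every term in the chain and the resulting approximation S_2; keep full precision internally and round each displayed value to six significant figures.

S_2 ≈ 0.00507948

Integral: ∫_10^33 1/x^3 dx = 0.00454086.
Boundary: ½(f(10) + f(33)) = ½(0.00100000 + 2.78265e-05) = 0.000513913.
Running total after boundary: 0.00505478.
Order-1 term: 1/12 · (-2.52968e-06 − (-0.000300000)) = 2.47892e-05.
Running total after k=1: 0.00507957.
Order-2 term: −1/720 · (-4.64588e-08 − (-6.00000e-05)) = -8.32688e-08.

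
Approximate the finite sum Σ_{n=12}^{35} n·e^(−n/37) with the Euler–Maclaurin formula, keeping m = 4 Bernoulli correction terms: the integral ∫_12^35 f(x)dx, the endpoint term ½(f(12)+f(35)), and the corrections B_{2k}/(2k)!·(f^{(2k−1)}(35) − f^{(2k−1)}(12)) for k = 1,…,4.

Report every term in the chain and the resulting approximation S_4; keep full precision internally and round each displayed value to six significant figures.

S_4 ≈ 287.459

The integral term ∫_12^35 x·e^(−x/37) dx = 276.364.
Endpoint term: (f(12) + f(35))/2 = (8.67619 + 13.5909)/2 = 11.1336.
Integral + boundary = 287.498.
Correction k=1: B_{2}/2! · (f^{(1)}(35) − f^{(1)}(12)) = 1/12 · (0.0209898 − 0.488524) = -0.0389612.
After k=1: 287.459.
Correction k=2: B_{4}/4! · (f^{(3)}(35) − f^{(3)}(12)) = −1/720 · (0.000582625 − 0.00141312) = 1.15346e-06.
After k=2: 287.459.
Correction k=3: B_{6}/6! · (f^{(5)}(35) − f^{(5)}(12)) = 1/30240 · (8.39970e-07 − 1.80379e-06) = -3.18723e-11.
After k=3: 287.459.
Correction k=4: B_{8}/8! · (f^{(7)}(35) − f^{(7)}(12)) = −1/1209600 · (9.16256e-10 − 1.88119e-09) = 7.97730e-16.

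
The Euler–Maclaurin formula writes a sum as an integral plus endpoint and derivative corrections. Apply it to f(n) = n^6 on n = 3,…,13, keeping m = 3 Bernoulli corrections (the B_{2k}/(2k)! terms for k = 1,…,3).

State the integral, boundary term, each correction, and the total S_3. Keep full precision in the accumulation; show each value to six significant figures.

The integral term ∫_3^13 x^6 dx = 8.96376e+06.
Boundary: ½(f(3) + f(13)) = ½(729.000 + 4.82681e+06) = 2.41377e+06.
Integral + boundary = 1.13775e+07.
k=1: B_{2}/(2)! × [f^{(1)}(13) − f^{(1)}(3)] = 1/12 × (2.22776e+06 − 1458.00) = 185525.
Running total after k=1: 1.15631e+07.
k=2: B_{4}/(4)! × [f^{(3)}(13) − f^{(3)}(3)] = −1/720 × (263640 − 3240.00) = -361.667.
Running total after k=2: 1.15627e+07.
k=3: B_{6}/(6)! × [f^{(5)}(13) − f^{(5)}(3)] = 1/30240 × (9360.00 − 2160.00) = 0.238095.

S_3 ≈ 1.15627e+07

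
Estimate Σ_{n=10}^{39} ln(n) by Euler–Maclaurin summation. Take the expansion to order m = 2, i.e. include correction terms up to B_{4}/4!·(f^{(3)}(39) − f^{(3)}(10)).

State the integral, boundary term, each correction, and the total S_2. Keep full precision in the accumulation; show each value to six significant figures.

S_2 ≈ 93.8299

The integral term ∫_10^39 ln(x) dx = 90.8531.
Boundary: ½(f(10) + f(39)) = ½(2.30259 + 3.66356) = 2.98307.
Integral + boundary = 93.8361.
Order-1 term: 1/12 · (0.0256410 − 0.100000) = -0.00619658.
Running total after k=1: 93.8299.
Order-2 term: −1/720 · (3.37160e-05 − 0.00200000) = 2.73095e-06.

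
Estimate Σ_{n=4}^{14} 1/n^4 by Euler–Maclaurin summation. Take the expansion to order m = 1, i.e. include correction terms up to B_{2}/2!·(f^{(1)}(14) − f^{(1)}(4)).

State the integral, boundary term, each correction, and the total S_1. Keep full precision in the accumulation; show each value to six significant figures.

The integral term ∫_4^14 1/x^4 dx = 0.00508686.
Boundary: ½(f(4) + f(14)) = ½(0.00390625 + 2.60308e-05) = 0.00196614.
So far: 0.00705300.
Order-1 term: 1/12 · (-7.43738e-06 − (-0.00390625)) = 0.000324901.

S_1 ≈ 0.00737790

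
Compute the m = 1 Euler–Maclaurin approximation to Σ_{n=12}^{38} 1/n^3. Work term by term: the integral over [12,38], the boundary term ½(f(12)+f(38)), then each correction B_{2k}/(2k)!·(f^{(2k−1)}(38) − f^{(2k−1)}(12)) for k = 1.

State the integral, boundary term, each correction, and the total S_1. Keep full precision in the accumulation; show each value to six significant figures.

∫_12^38 1/x^3 dx evaluates to 0.00312596.
Endpoint term: (f(12) + f(38))/2 = (0.000578704 + 1.82242e-05)/2 = 0.000298464.
Integral + boundary = 0.00342443.
Correction k=1: B_{2}/2! · (f^{(1)}(38) − f^{(1)}(12)) = 1/12 · (-1.43876e-06 − (-0.000144676)) = 1.19364e-05.

S_1 ≈ 0.00343636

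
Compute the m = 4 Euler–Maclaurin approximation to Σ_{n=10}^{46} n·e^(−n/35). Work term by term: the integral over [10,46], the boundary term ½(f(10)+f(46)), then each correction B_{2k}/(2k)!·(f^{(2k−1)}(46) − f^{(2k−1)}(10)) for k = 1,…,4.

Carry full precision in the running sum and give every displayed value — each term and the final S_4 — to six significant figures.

S_4 ≈ 431.793

The integral term ∫_10^46 x·e^(−x/35) dx = 421.908.
Endpoint term: (f(10) + f(46))/2 = (7.51477 + 12.3586)/2 = 9.93671.
Integral + boundary = 431.845.
Order-1 term: 1/12 · (-0.0844379 − 0.536769) = -0.0517673.
Running total after k=1: 431.793.
Order-2 term: −1/720 · (0.000369710 − 0.00166508) = 1.79913e-06.
Running total after k=2: 431.793.
Order-3 term: 1/30240 · (6.59876e-07 − 2.36080e-06) = -5.62476e-11.
Running total after k=3: 431.793.
Order-4 term: −1/1209600 · (8.30978e-10 − 2.74478e-09) = 1.58218e-15.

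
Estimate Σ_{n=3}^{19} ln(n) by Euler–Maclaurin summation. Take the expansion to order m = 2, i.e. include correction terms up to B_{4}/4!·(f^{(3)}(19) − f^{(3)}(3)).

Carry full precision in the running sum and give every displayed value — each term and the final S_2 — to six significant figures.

S_2 ≈ 38.6467

Integral: ∫_3^19 ln(x) dx = 36.6485.
½[f(3) + f(19)] = ½[1.09861 + 2.94444] = 2.02153.
Running total after boundary: 38.6700.
k=1: B_{2}/(2)! × [f^{(1)}(19) − f^{(1)}(3)] = 1/12 × (0.0526316 − 0.333333) = -0.0233918.
After k=1: 38.6466.
k=2: B_{4}/(4)! × [f^{(3)}(19) − f^{(3)}(3)] = −1/720 × (0.000291588 − 0.0740741) = 0.000102476.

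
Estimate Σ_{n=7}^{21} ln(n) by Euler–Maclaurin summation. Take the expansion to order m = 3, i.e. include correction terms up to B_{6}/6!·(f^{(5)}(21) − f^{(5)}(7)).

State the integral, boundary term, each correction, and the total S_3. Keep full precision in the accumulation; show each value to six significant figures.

∫_7^21 ln(x) dx evaluates to 36.3136.
½[f(7) + f(21)] = ½[1.94591 + 3.04452] = 2.49522.
Integral + boundary = 38.8088.
Order-1 term: 1/12 · (0.0476190 − 0.142857) = -0.00793651.
Running total after k=1: 38.8009.
Order-2 term: −1/720 · (0.000215959 − 0.00583090) = 7.79853e-06.
Running total after k=2: 38.8009.
Order-3 term: 1/30240 · (5.87645e-06 − 0.00142798) = -4.70271e-08.

S_3 ≈ 38.8009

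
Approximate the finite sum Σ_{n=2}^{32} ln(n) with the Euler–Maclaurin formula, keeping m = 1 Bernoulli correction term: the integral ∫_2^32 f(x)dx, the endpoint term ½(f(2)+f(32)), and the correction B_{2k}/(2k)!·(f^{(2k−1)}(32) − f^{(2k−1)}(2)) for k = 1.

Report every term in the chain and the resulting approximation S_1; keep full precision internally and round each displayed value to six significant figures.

Integral: ∫_2^32 ln(x) dx = 79.5173.
Boundary: ½(f(2) + f(32)) = ½(0.693147 + 3.46574) = 2.07944.
So far: 81.5967.
Correction k=1: B_{2}/2! · (f^{(1)}(32) − f^{(1)}(2)) = 1/12 · (0.0312500 − 0.500000) = -0.0390625.

S_1 ≈ 81.5576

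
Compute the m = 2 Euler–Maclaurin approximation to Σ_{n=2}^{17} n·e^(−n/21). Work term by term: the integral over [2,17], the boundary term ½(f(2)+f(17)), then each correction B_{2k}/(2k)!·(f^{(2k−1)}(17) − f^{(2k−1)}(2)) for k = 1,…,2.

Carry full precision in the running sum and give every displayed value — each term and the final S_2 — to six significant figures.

∫_2^17 x·e^(−x/21) dx evaluates to 83.9567.
½[f(2) + f(17)] = ½[1.81831 + 7.56619] = 4.69225.
Running total after boundary: 88.6490.
k=1: B_{2}/(2)! × [f^{(1)}(17) − f^{(1)}(2)] = 1/12 × (0.0847752 − 0.822570) = -0.0614829.
After k=1: 88.5875.
k=2: B_{4}/(4)! × [f^{(3)}(17) − f^{(3)}(2)] = −1/720 × (0.00221069 − 0.00598840) = 5.24681e-06.

S_2 ≈ 88.5875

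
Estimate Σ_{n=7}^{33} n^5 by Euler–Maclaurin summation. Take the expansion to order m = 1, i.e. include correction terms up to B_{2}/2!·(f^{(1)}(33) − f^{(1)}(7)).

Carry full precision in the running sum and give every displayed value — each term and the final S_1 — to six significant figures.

The integral term ∫_7^33 x^5 dx = 2.15225e+08.
Boundary: ½(f(7) + f(33)) = ½(16807.0 + 3.91354e+07) = 1.95761e+07.
Integral + boundary = 2.34801e+08.
Correction k=1: B_{2}/2! · (f^{(1)}(33) − f^{(1)}(7)) = 1/12 · (5.92960e+06 − 12005.0) = 493133.

S_1 ≈ 2.35294e+08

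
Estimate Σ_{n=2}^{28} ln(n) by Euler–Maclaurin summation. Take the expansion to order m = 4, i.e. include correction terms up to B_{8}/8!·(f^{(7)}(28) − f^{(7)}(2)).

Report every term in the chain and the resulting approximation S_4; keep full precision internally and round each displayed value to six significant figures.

∫_2^28 ln(x) dx evaluates to 65.9154.
Endpoint term: (f(2) + f(28))/2 = (0.693147 + 3.33220)/2 = 2.01268.
Integral + boundary = 67.9281.
Order-1 term: 1/12 · (0.0357143 − 0.500000) = -0.0386905.
After k=1: 67.8894.
Order-2 term: −1/720 · (9.11079e-05 − 0.250000) = 0.000347096.
After k=2: 67.8898.
Order-3 term: 1/30240 · (1.39451e-06 − 0.750000) = -2.48015e-05.
After k=3: 67.8897.
Order-4 term: −1/1209600 · (5.33613e-08 − 5.62500) = 4.65030e-06.

S_4 ≈ 67.8897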